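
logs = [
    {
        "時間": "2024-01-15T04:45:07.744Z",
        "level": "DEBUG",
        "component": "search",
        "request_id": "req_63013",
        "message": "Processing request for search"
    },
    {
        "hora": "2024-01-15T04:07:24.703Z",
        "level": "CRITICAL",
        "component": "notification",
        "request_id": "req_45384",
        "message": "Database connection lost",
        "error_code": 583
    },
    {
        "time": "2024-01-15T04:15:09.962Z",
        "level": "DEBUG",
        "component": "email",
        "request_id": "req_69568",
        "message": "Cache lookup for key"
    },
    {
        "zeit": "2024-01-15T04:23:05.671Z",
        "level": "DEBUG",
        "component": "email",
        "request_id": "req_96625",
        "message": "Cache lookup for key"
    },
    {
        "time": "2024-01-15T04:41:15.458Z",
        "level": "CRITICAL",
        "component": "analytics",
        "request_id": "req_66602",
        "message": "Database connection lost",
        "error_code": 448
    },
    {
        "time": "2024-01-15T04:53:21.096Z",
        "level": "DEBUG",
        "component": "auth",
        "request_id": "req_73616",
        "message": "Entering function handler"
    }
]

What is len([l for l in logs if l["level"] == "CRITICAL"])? 2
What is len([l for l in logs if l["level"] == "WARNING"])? 0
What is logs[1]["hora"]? "2024-01-15T04:07:24.703Z"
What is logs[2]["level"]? "DEBUG"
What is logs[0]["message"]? "Processing request for search"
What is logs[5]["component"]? "auth"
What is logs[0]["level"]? "DEBUG"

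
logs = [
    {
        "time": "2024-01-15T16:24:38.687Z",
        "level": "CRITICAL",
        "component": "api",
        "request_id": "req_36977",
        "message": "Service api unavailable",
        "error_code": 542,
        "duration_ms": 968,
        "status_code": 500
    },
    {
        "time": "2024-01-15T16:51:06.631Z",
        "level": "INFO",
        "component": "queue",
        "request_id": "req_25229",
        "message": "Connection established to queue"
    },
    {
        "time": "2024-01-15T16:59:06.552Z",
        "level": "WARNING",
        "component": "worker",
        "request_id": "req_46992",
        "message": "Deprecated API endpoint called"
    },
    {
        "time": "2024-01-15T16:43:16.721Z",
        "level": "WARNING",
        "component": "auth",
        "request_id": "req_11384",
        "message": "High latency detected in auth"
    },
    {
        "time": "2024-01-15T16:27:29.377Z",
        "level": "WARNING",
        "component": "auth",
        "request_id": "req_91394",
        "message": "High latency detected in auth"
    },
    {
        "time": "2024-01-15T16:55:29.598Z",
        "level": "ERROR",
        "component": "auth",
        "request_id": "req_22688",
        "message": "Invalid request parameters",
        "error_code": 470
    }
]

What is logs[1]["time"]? "2024-01-15T16:51:06.631Z"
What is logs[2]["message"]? "Deprecated API endpoint called"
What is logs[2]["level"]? "WARNING"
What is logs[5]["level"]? "ERROR"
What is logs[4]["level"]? "WARNING"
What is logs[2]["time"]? "2024-01-15T16:59:06.552Z"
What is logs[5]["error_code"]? 470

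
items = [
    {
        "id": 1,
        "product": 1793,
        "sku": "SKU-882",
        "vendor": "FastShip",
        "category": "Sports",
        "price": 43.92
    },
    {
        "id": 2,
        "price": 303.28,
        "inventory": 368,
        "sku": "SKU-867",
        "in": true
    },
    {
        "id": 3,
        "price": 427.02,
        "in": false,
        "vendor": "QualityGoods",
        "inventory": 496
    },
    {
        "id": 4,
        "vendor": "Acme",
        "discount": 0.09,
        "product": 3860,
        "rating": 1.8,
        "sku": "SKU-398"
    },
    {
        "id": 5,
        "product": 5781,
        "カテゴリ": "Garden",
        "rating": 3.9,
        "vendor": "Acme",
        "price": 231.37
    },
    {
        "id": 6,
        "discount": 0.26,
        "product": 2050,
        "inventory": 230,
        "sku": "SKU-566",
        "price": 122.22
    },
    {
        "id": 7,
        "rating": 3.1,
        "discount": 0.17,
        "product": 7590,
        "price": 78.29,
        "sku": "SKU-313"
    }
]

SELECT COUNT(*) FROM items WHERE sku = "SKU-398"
1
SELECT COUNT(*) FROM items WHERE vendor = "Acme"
2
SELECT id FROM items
[1, 2, 3, 4, 5, 6, 7]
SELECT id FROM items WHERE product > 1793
[4, 5, 6, 7]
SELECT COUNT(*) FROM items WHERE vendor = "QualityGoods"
1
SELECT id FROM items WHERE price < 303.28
[1, 5, 6, 7]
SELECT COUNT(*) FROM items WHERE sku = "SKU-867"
1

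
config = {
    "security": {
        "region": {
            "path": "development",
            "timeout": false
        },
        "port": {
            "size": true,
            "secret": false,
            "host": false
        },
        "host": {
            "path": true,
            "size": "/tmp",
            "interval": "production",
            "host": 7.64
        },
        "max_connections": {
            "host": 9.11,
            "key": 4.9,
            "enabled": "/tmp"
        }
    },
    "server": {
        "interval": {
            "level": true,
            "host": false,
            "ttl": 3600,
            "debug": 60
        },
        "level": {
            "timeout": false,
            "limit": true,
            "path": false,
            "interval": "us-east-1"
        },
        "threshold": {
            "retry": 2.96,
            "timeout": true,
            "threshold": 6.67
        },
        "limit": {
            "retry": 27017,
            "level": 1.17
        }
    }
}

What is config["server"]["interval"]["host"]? False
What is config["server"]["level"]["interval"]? "us-east-1"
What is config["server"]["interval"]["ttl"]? 3600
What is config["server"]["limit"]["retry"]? 27017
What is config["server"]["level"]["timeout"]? False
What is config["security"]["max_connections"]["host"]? 9.11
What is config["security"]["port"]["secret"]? False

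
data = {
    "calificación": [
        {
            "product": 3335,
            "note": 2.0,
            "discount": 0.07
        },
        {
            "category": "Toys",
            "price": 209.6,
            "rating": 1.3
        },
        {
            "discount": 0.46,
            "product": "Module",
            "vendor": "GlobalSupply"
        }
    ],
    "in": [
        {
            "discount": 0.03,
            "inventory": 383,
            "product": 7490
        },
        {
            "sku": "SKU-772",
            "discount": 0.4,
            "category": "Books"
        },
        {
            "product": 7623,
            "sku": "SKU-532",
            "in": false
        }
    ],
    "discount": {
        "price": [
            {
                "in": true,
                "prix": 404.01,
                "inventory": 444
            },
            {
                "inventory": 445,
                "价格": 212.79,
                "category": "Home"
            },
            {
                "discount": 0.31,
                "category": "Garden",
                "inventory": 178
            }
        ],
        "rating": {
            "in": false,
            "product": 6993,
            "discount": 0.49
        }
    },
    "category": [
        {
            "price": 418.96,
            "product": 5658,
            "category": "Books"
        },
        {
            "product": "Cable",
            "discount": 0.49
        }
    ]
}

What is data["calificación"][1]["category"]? "Toys"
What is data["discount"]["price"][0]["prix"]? 404.01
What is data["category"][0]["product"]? 5658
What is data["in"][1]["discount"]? 0.4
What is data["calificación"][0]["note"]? 2.0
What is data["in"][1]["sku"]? "SKU-772"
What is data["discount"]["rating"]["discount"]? 0.49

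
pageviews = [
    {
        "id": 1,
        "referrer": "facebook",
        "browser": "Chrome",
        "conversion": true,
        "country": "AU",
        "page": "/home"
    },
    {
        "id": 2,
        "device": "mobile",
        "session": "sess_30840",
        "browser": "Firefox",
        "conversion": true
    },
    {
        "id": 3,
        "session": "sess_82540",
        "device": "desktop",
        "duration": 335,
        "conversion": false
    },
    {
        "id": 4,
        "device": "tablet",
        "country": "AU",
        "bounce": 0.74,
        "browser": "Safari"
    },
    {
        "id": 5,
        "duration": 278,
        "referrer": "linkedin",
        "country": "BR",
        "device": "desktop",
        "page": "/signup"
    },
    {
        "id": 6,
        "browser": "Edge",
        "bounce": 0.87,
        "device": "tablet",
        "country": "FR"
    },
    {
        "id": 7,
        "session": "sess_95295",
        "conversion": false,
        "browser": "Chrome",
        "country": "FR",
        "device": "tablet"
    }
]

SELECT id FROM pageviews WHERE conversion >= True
[1, 2]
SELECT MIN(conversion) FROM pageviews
False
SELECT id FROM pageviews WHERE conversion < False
[]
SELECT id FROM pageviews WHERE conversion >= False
[1, 2, 3, 7]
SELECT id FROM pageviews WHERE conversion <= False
[3, 7]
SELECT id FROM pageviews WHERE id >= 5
[5, 6, 7]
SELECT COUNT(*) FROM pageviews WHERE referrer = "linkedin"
1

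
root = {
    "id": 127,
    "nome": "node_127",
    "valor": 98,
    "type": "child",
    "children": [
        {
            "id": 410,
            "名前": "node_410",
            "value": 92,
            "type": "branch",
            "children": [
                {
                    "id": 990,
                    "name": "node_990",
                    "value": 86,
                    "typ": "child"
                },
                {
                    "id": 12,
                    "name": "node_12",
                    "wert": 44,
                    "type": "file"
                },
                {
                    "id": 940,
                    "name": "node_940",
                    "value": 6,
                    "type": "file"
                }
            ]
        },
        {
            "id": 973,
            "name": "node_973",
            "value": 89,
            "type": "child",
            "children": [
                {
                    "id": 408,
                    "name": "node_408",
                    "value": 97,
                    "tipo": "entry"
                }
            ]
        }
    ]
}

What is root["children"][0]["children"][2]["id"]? 940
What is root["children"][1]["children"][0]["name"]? "node_408"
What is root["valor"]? 98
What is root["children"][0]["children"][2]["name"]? "node_940"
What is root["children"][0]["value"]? 92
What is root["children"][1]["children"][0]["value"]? 97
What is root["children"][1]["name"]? "node_973"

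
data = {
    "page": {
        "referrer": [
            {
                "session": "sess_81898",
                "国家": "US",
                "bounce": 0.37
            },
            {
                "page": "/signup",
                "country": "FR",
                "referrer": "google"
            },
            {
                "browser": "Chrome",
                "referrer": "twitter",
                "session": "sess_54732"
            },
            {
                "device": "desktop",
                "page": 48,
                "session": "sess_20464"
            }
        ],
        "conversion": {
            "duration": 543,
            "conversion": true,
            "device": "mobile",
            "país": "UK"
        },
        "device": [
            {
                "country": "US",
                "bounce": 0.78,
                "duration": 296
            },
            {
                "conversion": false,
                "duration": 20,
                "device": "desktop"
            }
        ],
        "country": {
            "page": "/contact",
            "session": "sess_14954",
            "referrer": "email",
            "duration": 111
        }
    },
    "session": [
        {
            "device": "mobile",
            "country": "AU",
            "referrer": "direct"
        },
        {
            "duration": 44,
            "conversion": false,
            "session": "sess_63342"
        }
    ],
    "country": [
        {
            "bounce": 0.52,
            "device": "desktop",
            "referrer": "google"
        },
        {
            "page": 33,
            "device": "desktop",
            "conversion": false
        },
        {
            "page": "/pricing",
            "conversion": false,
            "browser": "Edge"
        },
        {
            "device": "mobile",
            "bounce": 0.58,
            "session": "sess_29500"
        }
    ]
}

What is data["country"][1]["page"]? 33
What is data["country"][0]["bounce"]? 0.52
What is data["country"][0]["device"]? "desktop"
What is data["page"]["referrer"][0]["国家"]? "US"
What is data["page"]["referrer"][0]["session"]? "sess_81898"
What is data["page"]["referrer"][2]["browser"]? "Chrome"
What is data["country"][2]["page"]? "/pricing"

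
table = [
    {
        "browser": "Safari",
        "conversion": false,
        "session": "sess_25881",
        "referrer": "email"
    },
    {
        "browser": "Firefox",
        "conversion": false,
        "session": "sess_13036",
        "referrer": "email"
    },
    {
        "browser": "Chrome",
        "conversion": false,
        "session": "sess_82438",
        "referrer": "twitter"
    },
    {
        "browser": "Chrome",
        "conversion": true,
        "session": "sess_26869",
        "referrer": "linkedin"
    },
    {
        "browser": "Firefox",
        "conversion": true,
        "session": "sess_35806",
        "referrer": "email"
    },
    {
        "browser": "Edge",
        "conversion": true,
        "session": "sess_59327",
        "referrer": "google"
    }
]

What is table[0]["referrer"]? "email"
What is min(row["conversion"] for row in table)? False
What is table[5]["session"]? "sess_59327"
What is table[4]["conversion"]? True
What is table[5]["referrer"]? "google"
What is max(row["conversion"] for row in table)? True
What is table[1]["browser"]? "Firefox"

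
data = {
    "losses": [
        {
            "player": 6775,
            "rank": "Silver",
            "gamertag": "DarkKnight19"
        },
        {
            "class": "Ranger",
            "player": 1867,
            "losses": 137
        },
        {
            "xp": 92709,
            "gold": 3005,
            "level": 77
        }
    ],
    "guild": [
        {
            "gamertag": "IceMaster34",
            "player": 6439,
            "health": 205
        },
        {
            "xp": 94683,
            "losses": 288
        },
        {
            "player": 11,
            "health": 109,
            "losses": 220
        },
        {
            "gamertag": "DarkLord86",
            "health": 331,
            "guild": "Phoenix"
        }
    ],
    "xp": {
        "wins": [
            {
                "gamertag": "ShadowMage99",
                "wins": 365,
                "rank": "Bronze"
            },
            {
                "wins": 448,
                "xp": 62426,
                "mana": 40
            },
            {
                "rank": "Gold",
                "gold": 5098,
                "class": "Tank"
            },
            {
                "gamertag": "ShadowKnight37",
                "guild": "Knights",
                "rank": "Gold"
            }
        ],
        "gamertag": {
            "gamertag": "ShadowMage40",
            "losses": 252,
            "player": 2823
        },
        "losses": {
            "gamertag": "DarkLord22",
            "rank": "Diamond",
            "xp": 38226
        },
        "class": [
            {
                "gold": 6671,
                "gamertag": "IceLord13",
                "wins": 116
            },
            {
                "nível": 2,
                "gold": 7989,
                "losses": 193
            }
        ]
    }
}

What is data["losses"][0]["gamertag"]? "DarkKnight19"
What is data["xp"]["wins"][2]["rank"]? "Gold"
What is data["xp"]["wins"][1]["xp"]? 62426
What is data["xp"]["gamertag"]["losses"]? 252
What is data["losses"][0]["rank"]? "Silver"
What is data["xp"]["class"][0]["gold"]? 6671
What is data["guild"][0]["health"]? 205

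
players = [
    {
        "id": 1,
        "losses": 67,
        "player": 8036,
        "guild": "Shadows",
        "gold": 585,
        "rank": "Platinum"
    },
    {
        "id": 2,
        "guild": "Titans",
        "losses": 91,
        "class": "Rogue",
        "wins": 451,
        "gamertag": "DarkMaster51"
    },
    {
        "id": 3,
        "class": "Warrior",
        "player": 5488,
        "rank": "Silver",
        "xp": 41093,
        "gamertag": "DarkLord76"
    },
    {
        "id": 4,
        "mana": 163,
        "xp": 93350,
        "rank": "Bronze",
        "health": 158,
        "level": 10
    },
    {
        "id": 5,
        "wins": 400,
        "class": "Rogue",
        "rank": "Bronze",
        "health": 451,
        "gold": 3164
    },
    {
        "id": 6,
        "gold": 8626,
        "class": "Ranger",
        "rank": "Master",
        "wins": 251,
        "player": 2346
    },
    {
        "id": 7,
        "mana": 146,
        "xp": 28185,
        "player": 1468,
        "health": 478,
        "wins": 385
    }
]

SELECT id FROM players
[1, 2, 3, 4, 5, 6, 7]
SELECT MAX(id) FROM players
7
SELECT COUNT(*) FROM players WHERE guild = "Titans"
1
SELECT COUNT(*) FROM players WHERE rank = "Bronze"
2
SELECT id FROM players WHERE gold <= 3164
[1, 5]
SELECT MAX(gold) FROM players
8626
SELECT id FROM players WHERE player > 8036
[]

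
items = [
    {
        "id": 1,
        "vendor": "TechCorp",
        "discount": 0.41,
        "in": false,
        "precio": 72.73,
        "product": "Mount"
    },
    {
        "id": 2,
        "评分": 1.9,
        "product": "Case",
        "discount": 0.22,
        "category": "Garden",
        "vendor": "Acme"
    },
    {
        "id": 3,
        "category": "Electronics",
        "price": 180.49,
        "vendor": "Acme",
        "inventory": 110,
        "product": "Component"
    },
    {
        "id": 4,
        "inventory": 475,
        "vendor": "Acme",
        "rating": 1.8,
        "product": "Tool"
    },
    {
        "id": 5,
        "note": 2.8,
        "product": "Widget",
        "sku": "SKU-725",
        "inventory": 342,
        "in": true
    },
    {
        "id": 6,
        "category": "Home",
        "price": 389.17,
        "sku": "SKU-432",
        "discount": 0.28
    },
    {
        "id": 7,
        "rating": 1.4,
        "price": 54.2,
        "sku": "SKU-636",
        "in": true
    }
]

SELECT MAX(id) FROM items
7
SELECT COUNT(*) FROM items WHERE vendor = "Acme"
3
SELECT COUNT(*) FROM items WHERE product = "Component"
1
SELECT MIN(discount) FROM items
0.22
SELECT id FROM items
[1, 2, 3, 4, 5, 6, 7]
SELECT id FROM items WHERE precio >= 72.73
[1]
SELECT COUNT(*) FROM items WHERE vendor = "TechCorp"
1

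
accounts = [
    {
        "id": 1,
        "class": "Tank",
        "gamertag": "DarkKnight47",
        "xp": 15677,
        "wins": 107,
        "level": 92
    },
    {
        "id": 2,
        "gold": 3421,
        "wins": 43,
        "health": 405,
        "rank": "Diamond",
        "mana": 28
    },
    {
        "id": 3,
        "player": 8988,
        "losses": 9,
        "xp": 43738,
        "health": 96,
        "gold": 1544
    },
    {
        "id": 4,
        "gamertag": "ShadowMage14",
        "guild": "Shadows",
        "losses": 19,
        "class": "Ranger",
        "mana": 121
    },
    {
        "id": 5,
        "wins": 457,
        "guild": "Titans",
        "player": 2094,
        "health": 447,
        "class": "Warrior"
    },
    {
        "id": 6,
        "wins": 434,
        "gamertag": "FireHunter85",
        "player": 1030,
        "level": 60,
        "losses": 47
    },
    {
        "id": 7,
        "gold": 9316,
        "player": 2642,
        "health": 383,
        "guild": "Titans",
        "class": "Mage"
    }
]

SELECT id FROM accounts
[1, 2, 3, 4, 5, 6, 7]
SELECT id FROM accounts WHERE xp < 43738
[1]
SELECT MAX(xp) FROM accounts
43738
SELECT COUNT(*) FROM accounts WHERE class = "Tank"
1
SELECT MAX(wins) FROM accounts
457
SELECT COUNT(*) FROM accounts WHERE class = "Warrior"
1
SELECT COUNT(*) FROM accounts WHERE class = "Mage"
1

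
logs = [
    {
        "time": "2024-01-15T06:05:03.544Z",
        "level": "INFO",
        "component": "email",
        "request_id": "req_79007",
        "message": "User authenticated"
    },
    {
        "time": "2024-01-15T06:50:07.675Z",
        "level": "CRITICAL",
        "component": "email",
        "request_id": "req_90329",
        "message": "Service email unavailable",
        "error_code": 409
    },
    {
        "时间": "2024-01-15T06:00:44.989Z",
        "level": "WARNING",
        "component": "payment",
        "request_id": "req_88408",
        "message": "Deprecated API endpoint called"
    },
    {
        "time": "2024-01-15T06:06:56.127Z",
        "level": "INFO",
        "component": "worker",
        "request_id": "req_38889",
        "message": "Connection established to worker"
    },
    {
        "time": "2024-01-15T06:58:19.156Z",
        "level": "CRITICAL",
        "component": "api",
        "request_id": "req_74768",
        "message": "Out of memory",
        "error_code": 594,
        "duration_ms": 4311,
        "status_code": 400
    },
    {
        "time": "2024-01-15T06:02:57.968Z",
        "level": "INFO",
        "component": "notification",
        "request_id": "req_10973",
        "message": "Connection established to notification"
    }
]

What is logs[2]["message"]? "Deprecated API endpoint called"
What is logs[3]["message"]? "Connection established to worker"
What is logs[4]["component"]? "api"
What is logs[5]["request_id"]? "req_10973"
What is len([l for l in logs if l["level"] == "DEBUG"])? 0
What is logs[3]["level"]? "INFO"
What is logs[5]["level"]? "INFO"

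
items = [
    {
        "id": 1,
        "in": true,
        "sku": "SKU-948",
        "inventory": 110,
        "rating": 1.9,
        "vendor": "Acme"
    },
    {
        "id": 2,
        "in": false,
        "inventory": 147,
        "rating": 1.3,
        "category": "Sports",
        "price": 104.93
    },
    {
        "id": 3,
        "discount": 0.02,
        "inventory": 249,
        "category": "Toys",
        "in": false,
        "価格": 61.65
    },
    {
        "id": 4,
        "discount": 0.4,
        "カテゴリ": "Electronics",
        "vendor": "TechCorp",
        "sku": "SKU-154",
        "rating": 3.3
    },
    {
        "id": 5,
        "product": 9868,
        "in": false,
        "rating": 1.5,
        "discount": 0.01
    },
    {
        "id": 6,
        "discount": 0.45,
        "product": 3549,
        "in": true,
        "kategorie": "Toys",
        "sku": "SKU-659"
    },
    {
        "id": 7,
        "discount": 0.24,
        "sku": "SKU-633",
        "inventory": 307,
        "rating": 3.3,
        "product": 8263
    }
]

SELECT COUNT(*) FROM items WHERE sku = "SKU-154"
1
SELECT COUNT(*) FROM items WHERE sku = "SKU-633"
1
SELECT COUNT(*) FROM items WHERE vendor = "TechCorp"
1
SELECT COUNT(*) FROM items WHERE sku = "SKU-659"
1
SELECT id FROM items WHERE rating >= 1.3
[1, 2, 4, 5, 7]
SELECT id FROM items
[1, 2, 3, 4, 5, 6, 7]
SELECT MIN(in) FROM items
False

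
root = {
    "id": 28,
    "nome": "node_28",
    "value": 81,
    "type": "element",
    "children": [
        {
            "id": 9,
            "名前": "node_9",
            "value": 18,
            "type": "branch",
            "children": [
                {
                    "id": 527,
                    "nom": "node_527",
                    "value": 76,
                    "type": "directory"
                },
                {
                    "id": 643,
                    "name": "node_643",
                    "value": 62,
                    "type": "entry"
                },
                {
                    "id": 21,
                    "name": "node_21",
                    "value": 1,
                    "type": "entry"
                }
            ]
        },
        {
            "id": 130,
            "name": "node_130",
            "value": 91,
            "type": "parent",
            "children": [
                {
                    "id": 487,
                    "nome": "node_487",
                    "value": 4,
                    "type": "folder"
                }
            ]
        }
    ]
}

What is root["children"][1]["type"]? "parent"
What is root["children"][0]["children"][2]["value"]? 1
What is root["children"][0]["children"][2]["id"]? 21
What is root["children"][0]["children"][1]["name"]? "node_643"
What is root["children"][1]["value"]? 91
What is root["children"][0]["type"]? "branch"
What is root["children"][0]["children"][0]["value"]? 76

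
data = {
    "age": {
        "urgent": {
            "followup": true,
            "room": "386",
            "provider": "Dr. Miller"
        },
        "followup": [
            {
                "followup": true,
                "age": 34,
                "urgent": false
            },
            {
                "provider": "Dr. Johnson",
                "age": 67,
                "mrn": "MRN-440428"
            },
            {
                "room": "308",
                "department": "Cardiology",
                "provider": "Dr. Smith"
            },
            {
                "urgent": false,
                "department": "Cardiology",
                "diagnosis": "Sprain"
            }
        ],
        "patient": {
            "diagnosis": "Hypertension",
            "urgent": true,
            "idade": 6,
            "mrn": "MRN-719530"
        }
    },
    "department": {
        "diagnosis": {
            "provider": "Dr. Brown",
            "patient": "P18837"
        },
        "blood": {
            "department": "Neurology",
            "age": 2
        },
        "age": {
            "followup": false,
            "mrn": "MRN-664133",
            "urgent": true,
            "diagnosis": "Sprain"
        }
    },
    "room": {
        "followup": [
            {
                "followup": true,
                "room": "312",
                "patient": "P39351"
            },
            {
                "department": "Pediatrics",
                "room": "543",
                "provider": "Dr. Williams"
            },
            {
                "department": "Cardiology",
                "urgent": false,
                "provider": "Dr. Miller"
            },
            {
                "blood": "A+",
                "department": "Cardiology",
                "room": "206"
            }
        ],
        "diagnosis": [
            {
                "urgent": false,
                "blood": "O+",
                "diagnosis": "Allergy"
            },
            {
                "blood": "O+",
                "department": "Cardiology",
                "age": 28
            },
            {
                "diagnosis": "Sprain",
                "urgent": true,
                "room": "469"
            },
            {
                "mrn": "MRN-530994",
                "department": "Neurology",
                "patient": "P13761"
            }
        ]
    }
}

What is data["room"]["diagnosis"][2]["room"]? "469"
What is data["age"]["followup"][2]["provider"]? "Dr. Smith"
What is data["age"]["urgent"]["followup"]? True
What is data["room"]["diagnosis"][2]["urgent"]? True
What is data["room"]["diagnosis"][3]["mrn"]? "MRN-530994"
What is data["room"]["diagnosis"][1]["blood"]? "O+"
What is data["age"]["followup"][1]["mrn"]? "MRN-440428"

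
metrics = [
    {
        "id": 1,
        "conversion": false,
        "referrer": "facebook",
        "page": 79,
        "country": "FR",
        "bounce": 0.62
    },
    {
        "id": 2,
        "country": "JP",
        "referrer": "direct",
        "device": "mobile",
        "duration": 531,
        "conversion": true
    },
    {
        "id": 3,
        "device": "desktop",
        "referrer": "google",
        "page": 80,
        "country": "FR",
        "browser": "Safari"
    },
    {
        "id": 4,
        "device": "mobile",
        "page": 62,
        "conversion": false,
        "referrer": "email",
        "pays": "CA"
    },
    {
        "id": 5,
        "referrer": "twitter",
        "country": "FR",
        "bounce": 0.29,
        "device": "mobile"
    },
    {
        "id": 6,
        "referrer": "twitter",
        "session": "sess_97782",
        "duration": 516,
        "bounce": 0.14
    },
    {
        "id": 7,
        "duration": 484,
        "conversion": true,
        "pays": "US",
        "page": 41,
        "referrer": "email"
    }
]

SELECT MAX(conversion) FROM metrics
True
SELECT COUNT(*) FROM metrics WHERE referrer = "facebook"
1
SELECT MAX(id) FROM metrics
7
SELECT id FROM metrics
[1, 2, 3, 4, 5, 6, 7]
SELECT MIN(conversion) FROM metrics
False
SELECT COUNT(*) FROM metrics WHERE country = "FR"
3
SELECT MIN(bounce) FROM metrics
0.14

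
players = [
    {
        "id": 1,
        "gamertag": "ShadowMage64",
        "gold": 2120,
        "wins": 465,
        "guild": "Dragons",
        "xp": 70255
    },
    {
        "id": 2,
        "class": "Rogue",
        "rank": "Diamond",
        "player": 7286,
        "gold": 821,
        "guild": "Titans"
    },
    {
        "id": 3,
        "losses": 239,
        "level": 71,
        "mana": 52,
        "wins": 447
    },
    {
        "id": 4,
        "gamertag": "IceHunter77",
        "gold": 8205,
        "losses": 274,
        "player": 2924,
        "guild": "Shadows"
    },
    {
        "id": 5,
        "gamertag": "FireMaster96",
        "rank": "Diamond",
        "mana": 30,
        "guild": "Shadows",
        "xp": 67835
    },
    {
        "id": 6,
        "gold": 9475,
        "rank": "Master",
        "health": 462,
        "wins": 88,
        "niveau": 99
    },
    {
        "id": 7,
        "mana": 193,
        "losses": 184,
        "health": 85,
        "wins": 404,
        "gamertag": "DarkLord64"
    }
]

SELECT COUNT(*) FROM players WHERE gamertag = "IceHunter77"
1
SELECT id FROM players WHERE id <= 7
[1, 2, 3, 4, 5, 6, 7]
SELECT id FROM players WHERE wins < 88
[]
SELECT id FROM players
[1, 2, 3, 4, 5, 6, 7]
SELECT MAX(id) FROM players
7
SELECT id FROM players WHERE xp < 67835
[]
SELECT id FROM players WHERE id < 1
[]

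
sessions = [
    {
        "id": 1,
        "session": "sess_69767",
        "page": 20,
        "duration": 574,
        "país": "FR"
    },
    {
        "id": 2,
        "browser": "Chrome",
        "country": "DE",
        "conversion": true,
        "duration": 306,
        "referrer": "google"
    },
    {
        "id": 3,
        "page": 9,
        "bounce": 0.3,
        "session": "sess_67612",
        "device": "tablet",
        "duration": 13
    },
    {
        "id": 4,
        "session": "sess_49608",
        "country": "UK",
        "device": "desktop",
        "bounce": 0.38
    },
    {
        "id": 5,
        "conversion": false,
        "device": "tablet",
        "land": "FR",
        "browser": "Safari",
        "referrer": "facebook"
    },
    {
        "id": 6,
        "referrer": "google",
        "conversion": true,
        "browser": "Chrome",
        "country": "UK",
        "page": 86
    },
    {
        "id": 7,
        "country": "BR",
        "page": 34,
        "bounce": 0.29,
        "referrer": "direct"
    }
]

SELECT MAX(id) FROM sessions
7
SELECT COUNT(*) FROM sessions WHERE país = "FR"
1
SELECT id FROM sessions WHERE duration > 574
[]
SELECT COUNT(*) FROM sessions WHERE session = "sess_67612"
1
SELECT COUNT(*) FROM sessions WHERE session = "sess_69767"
1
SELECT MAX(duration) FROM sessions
574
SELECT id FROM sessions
[1, 2, 3, 4, 5, 6, 7]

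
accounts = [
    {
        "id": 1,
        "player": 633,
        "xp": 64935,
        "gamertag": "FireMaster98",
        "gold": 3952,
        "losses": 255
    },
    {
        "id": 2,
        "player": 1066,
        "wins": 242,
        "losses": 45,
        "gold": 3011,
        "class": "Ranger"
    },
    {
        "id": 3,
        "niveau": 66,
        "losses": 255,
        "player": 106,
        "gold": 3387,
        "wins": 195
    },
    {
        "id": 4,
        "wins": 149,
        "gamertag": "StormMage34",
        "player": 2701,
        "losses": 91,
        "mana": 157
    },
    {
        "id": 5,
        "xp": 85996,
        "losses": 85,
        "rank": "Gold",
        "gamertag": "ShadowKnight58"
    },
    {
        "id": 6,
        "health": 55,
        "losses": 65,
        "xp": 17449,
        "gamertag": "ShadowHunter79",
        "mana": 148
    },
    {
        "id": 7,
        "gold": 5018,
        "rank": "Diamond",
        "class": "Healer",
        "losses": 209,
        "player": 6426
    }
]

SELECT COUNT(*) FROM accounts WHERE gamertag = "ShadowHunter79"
1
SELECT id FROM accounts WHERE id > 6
[7]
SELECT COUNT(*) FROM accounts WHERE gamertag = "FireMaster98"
1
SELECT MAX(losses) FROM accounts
255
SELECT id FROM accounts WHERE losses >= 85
[1, 3, 4, 5, 7]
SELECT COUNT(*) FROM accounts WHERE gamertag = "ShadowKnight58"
1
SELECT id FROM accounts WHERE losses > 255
[]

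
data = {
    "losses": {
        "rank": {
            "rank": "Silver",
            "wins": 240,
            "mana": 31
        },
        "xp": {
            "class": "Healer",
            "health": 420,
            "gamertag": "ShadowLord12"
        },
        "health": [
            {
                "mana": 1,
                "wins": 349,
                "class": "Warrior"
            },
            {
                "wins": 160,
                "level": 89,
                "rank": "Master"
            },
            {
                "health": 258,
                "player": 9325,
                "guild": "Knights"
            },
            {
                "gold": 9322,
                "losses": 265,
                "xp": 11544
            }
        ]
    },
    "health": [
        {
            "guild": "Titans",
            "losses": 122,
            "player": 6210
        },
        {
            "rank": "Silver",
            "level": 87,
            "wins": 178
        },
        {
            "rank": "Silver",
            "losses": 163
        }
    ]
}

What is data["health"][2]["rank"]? "Silver"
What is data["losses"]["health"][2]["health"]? 258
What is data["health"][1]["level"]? 87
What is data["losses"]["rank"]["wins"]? 240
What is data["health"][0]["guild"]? "Titans"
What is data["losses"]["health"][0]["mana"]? 1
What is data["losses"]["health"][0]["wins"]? 349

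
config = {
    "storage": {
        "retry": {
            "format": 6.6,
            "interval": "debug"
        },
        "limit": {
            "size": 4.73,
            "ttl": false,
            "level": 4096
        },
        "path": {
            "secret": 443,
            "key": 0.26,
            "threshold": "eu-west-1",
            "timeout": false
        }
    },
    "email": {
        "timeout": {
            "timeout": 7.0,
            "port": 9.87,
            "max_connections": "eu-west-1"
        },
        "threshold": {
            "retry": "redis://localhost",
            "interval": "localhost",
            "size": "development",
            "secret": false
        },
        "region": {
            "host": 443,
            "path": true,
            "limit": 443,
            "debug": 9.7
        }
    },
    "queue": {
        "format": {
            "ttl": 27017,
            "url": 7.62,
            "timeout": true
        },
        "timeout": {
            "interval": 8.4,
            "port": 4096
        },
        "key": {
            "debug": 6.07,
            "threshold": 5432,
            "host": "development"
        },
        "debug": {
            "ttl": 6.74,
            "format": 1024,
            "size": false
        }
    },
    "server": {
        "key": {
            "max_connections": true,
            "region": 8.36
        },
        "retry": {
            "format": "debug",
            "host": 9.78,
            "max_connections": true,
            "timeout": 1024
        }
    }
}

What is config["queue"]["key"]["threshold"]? 5432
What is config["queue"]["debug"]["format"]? 1024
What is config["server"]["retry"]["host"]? 9.78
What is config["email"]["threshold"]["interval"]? "localhost"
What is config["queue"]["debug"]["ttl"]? 6.74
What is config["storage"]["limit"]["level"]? 4096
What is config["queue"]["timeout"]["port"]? 4096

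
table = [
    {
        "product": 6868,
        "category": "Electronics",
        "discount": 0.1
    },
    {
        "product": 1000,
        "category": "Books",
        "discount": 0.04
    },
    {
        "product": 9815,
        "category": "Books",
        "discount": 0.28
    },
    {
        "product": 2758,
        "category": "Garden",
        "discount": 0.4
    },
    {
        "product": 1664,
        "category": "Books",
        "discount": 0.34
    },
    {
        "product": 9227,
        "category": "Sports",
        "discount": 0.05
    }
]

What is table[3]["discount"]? 0.4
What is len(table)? 6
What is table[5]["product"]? 9227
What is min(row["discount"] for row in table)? 0.04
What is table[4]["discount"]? 0.34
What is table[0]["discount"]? 0.1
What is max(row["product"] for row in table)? 9815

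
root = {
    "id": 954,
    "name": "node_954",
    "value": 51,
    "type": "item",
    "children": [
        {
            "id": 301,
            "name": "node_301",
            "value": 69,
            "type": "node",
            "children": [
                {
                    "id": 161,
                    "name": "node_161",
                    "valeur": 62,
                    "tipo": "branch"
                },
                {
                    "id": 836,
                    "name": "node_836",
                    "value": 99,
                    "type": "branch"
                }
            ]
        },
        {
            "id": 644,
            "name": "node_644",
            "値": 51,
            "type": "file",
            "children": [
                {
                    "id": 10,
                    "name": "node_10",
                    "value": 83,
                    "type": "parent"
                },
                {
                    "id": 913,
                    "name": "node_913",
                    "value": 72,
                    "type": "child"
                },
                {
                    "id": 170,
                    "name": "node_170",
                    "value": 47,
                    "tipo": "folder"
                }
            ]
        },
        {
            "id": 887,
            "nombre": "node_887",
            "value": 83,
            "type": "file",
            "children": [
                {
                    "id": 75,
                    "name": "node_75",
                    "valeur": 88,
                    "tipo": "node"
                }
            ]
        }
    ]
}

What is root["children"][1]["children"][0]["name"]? "node_10"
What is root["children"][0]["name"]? "node_301"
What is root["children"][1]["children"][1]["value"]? 72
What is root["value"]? 51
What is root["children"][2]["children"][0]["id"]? 75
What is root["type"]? "item"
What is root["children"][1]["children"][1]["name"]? "node_913"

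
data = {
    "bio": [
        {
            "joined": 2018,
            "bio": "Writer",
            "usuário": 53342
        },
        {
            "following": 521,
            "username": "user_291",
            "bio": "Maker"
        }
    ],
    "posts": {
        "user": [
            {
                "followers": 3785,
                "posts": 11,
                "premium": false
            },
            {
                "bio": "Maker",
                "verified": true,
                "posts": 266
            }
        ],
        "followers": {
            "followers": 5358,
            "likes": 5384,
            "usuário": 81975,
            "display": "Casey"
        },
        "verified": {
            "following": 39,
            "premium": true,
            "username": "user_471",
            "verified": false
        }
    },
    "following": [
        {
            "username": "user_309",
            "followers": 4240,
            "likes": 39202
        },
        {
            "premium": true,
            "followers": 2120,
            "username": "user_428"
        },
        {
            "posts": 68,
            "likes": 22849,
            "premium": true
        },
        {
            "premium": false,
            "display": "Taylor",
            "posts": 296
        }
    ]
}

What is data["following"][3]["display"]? "Taylor"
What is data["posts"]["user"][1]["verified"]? True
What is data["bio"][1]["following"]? 521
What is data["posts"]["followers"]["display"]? "Casey"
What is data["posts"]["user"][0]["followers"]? 3785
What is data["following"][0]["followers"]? 4240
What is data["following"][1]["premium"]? True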